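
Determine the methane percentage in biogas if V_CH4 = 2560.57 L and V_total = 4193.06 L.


CH4% = V_CH4 / V_total * 100
= 2560.57 / 4193.06 * 100
= 61.0669%

61.0669%


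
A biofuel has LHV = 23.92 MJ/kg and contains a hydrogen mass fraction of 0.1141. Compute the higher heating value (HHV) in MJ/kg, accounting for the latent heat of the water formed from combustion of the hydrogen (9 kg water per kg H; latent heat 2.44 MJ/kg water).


HHV = LHV + H_frac * 9 * 2.44
= 23.92 + 0.1141 * 9 * 2.44
= 26.4256 MJ/kg

26.4256 MJ/kg


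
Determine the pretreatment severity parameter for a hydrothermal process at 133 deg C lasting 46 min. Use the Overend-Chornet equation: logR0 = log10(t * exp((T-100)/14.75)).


logR0 = log10(t * exp((T - 100) / 14.75))
= log10(46 * exp((133 - 100) / 14.75))
= 2.6344

2.6344


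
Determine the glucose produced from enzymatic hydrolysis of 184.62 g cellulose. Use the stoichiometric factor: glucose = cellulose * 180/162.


glucose = cellulose * 180/162
= 184.62 * 180/162
= 205.1333 g

205.1333 g


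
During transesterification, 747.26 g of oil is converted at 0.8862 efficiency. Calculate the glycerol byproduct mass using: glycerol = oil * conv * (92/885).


glycerol = oil * conv * (92/885)
= 747.26 * 0.8862 * 92 / 885
= 68.8411 g

68.8411 g


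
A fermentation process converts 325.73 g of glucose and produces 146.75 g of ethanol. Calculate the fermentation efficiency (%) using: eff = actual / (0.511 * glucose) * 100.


Fermentation efficiency = (actual / (0.511 * glucose)) * 100
= (146.75 / (0.511 * 325.73)) * 100
= 88.1657%

88.1657%


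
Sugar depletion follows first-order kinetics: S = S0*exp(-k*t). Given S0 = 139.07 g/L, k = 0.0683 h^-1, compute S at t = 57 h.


S = S0 * exp(-k * t)
S = 139.07 * exp(-0.0683 * 57)
S = 2.8345 g/L

2.8345 g/L


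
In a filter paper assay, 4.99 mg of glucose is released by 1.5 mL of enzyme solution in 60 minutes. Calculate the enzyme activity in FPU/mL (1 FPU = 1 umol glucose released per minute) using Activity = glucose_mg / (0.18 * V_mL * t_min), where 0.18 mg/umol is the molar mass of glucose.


Activity = glucose_mg / (0.18 mg/umol * V_mL * t_min)
= 4.99 / (0.18 * 1.5 * 60)
= 0.3080 FPU/mL

0.3080 FPU/mL


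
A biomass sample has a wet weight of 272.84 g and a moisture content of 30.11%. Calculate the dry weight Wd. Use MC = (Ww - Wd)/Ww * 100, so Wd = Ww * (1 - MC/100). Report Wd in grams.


Wd = Ww * (1 - MC/100)
= 272.84 * (1 - 30.11/100)
= 190.6879 g

190.6879 g


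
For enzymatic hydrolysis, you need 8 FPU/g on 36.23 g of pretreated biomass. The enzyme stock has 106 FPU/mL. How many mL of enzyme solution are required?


V = dosage * m_sub / activity
V = 8 * 36.23 / 106
V = 2.7343 mL

2.7343 mL


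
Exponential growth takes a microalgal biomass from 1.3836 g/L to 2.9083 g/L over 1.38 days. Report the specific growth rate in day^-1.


mu = ln(X2/X1) / dt
= ln(2.9083/1.3836) / 1.38
= 0.5383 per day

0.5383 per day


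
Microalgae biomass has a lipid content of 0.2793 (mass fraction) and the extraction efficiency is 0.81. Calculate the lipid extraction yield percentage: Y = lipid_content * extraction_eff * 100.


Y = lipid_content * extraction_eff * 100
= 0.2793 * 0.81 * 100
= 22.6233%

22.6233%


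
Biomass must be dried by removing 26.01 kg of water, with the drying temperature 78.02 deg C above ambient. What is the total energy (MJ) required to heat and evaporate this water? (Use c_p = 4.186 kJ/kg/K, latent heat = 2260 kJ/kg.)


E = m_water * (4.186 * dT + 2260) / 1000
= 26.01 * (4.186 * 78.02 + 2260) / 1000
= 67.2773 MJ

67.2773 MJ


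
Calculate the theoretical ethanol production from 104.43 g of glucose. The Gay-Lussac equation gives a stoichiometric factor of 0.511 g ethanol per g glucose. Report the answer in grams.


Theoretical ethanol yield: m_EtOH = 0.511 * m_glucose
m_EtOH = 0.511 * 104.43 = 53.3637 g

53.3637 g


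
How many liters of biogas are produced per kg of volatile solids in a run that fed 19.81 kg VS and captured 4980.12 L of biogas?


Y = V / VS
= 4980.12 / 19.81
= 251.3942 L/kg VS

251.3942 L/kg VS


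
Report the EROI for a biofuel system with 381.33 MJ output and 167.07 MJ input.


EROI = E_out / E_in
= 381.33 / 167.07
= 2.2825

2.2825


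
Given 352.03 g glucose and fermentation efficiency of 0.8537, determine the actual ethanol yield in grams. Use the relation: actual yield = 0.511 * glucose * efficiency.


Actual ethanol: m = 0.511 * 352.03 * 0.8537
m = 153.5698 g

153.5698 g


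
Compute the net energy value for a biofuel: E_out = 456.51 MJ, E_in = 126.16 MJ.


NEV = E_out - E_in
= 456.51 - 126.16
= 330.3500 MJ

330.3500 MJ


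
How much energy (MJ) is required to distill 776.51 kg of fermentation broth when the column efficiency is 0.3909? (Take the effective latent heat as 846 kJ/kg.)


E = m * 846 / (eta * 1000)
= 776.51 * 846 / (0.3909 * 1000)
= 1680.5512 MJ

1680.5512 MJ


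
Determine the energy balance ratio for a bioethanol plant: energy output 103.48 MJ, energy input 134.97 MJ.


EROI = E_out / E_in
= 103.48 / 134.97
= 0.7667

0.7667


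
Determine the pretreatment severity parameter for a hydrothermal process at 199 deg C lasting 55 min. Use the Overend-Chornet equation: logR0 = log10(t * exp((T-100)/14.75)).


logR0 = log10(t * exp((T - 100) / 14.75))
= log10(55 * exp((199 - 100) / 14.75))
= 4.6553

4.6553


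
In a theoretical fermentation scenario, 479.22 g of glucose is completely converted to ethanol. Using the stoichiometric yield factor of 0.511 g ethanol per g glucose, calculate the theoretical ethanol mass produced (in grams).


Theoretical ethanol yield: m_EtOH = 0.511 * m_glucose
m_EtOH = 0.511 * 479.22 = 244.8814 g

244.8814 g


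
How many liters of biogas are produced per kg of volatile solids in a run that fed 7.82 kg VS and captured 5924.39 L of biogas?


Y = V / VS
= 5924.39 / 7.82
= 757.5946 L/kg VS

757.5946 L/kg VS


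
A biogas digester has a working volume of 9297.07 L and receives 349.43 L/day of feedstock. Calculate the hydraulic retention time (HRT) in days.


HRT = V / Q
= 9297.07 / 349.43
= 26.6064 days

26.6064 days


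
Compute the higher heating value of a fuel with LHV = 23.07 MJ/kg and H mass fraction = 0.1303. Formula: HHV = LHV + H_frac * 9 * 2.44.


HHV = LHV + H_frac * 9 * 2.44
= 23.07 + 0.1303 * 9 * 2.44
= 25.9314 MJ/kg

25.9314 MJ/kg


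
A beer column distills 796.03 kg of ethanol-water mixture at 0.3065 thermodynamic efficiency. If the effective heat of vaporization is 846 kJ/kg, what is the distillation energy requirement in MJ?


E = m * 846 / (eta * 1000)
= 796.03 * 846 / (0.3065 * 1000)
= 2197.1986 MJ

2197.1986 MJ


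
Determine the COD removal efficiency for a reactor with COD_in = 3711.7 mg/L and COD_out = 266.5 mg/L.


eta = (COD_in - COD_out) / COD_in * 100
= (3711.7 - 266.5) / 3711.7 * 100
= 92.8200%

92.8200%


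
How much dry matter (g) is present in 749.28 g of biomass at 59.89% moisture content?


Wd = Ww * (1 - MC/100)
= 749.28 * (1 - 59.89/100)
= 300.5362 g

300.5362 g


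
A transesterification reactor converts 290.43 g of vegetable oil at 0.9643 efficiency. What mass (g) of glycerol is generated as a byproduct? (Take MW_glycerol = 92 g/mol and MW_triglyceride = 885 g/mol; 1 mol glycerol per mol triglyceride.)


glycerol = oil * conv * (92/885)
= 290.43 * 0.9643 * 92 / 885
= 29.1138 g

29.1138 g


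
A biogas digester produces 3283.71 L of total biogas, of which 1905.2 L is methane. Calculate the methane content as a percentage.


CH4% = V_CH4 / V_total * 100
= 1905.2 / 3283.71 * 100
= 58.0197%

58.0197%


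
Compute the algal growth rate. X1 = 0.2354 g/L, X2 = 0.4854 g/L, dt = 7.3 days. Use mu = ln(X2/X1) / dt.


mu = ln(X2/X1) / dt
= ln(0.4854/0.2354) / 7.3
= 0.0991 per day

0.0991 per day


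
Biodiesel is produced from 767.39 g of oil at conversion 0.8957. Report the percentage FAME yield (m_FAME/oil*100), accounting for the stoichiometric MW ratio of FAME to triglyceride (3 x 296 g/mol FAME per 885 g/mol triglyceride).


m_FAME = oil * conv * (3 * 296 / 885) = oil * conv * (888/885)
= 767.39 * 0.8957 * 888 / 885
= 689.6812 g
Y = m_FAME / oil * 100 = conv * (888/885) * 100
= 0.8957 * 888 / 885 * 100
= 89.87%

89.87%


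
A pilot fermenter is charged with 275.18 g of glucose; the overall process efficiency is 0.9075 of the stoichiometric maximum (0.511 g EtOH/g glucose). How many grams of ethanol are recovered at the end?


Actual ethanol: m = 0.511 * 275.18 * 0.9075
m = 127.6099 g

127.6099 g


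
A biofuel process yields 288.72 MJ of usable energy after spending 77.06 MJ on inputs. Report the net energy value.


NEV = E_out - E_in
= 288.72 - 77.06
= 211.6600 MJ

211.6600 MJ


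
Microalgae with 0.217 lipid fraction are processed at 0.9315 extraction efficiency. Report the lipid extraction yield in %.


Y = lipid_content * extraction_eff * 100
= 0.217 * 0.9315 * 100
= 20.2135%

20.2135%


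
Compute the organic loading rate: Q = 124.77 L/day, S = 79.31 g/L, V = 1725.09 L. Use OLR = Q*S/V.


OLR = Q * S / V
= 124.77 * 79.31 / 1725.09
= 5.7362 g/L/day

5.7362 g/L/day


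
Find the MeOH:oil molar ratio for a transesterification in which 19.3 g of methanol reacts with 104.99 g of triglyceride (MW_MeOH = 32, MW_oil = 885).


Molar ratio = n_MeOH / n_oil = (MeOH/32) / (oil/885) = (MeOH * 885) / (32 * oil)
= (19.3 * 885) / (32 * 104.99)
= 5.0840

5.0840


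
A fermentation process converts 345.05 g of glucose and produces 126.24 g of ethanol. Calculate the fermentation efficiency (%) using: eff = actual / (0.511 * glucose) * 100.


Fermentation efficiency = (actual / (0.511 * glucose)) * 100
= (126.24 / (0.511 * 345.05)) * 100
= 71.5969%

71.5969%


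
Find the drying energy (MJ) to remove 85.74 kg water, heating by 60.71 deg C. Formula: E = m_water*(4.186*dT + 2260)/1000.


E = m_water * (4.186 * dT + 2260) / 1000
= 85.74 * (4.186 * 60.71 + 2260) / 1000
= 215.5617 MJ

215.5617 MJ


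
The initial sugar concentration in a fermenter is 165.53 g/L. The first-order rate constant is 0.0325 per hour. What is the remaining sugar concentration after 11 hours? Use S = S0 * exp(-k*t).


S = S0 * exp(-k * t)
S = 165.53 * exp(-0.0325 * 11)
S = 115.7754 g/L

115.7754 g/L


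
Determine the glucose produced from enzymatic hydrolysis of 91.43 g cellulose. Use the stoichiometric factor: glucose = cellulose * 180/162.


glucose = cellulose * 180/162
= 91.43 * 180/162
= 101.5889 g

101.5889 g


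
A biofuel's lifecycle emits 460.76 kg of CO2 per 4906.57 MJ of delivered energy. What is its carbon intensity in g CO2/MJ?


CI = CO2 * 1000 / E
= 460.76 * 1000 / 4906.57
= 93.9067 g CO2/MJ

93.9067 g CO2/MJ


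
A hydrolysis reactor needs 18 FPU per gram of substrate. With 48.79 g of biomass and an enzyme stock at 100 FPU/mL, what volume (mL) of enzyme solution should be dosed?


V = dosage * m_sub / activity
V = 18 * 48.79 / 100
V = 8.7822 mL

8.7822 mL


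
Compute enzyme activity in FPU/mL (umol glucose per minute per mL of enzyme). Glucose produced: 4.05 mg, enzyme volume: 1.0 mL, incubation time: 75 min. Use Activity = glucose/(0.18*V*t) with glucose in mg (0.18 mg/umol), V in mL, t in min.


Activity = glucose_mg / (0.18 mg/umol * V_mL * t_min)
= 4.05 / (0.18 * 1.0 * 75)
= 0.3000 FPU/mL

0.3000 FPU/mL


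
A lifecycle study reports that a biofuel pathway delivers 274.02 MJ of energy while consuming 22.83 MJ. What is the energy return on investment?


EROI = E_out / E_in
= 274.02 / 22.83
= 12.0026

12.0026


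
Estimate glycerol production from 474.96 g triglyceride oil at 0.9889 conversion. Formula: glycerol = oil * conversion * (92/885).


glycerol = oil * conv * (92/885)
= 474.96 * 0.9889 * 92 / 885
= 48.8263 g

48.8263 g


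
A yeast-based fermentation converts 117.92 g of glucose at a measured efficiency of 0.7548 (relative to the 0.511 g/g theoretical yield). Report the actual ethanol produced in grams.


Actual ethanol: m = 0.511 * 117.92 * 0.7548
m = 45.4821 g

45.4821 g


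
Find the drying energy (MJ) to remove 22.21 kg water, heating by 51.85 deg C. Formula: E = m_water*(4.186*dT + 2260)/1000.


E = m_water * (4.186 * dT + 2260) / 1000
= 22.21 * (4.186 * 51.85 + 2260) / 1000
= 55.0151 MJ

55.0151 MJ


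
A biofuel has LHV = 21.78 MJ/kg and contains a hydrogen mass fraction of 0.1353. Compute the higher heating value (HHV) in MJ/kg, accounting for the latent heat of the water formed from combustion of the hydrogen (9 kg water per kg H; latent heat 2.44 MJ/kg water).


HHV = LHV + H_frac * 9 * 2.44
= 21.78 + 0.1353 * 9 * 2.44
= 24.7512 MJ/kg

24.7512 MJ/kg


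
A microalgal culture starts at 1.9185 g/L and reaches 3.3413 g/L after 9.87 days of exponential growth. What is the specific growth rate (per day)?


mu = ln(X2/X1) / dt
= ln(3.3413/1.9185) / 9.87
= 0.0562 per day

0.0562 per day


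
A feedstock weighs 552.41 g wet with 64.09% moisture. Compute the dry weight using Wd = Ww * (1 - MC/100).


Wd = Ww * (1 - MC/100)
= 552.41 * (1 - 64.09/100)
= 198.3704 g

198.3704 g


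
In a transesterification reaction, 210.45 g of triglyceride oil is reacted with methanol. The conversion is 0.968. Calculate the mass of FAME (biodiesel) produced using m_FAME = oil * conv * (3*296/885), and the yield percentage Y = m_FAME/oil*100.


m_FAME = oil * conv * (3 * 296 / 885) = oil * conv * (888/885)
= 210.45 * 0.968 * 888 / 885
= 204.4062 g
Y = m_FAME / oil * 100 = conv * (888/885) * 100
= 0.968 * 888 / 885 * 100
= 97.13%

204.4062 g FAME; Y = 97.13%


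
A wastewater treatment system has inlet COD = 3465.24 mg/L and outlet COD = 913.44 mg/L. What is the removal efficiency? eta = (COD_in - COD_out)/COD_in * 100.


eta = (COD_in - COD_out) / COD_in * 100
= (3465.24 - 913.44) / 3465.24 * 100
= 73.6399%

73.6399%


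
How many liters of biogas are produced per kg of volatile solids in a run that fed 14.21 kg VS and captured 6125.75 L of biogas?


Y = V / VS
= 6125.75 / 14.21
= 431.0873 L/kg VS

431.0873 L/kg VS


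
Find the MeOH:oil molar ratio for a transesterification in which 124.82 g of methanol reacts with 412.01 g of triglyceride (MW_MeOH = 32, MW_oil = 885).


Molar ratio = n_MeOH / n_oil = (MeOH/32) / (oil/885) = (MeOH * 885) / (32 * oil)
= (124.82 * 885) / (32 * 412.01)
= 8.3786

8.3786


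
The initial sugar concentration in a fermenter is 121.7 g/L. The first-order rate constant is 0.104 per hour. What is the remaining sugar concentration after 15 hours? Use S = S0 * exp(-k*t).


S = S0 * exp(-k * t)
S = 121.7 * exp(-0.104 * 15)
S = 25.5736 g/L

25.5736 g/L


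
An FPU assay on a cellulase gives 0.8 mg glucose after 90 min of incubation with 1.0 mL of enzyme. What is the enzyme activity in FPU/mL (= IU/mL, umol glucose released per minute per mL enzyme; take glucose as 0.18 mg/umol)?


Activity = glucose_mg / (0.18 mg/umol * V_mL * t_min)
= 0.8 / (0.18 * 1.0 * 90)
= 0.0494 FPU/mL

0.0494 FPU/mL


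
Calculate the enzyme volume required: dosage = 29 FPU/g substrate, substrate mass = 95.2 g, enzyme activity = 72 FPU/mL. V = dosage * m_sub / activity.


V = dosage * m_sub / activity
V = 29 * 95.2 / 72
V = 38.3444 mL

38.3444 mL


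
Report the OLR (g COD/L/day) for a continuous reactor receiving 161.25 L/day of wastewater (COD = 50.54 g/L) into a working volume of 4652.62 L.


OLR = Q * S / V
= 161.25 * 50.54 / 4652.62
= 1.7516 g/L/day

1.7516 g/L/day


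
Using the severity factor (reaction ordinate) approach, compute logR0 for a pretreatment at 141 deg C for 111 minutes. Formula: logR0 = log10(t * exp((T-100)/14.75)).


logR0 = log10(t * exp((T - 100) / 14.75))
= log10(111 * exp((141 - 100) / 14.75))
= 3.2525

3.2525


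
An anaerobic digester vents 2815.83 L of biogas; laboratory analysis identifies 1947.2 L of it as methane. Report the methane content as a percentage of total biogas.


CH4% = V_CH4 / V_total * 100
= 1947.2 / 2815.83 * 100
= 69.1519%

69.1519%


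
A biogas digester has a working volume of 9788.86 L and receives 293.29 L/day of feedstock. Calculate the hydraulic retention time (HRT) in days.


HRT = V / Q
= 9788.86 / 293.29
= 33.3760 days

33.3760 days


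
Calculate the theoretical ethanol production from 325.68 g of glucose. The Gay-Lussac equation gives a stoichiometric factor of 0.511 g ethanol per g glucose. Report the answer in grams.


Theoretical ethanol yield: m_EtOH = 0.511 * m_glucose
m_EtOH = 0.511 * 325.68 = 166.4225 g

166.4225 g


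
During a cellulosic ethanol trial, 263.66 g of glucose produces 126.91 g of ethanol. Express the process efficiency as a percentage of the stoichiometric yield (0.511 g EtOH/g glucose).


Fermentation efficiency = (actual / (0.511 * glucose)) * 100
= (126.91 / (0.511 * 263.66)) * 100
= 94.1956%

94.1956%


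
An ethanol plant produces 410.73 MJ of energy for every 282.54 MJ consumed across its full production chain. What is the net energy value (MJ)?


NEV = E_out - E_in
= 410.73 - 282.54
= 128.1900 MJ

128.1900 MJ


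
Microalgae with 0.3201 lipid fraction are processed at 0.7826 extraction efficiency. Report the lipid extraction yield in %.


Y = lipid_content * extraction_eff * 100
= 0.3201 * 0.7826 * 100
= 25.0510%

25.0510%


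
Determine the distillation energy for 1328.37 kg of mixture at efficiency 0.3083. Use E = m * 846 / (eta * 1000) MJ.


E = m * 846 / (eta * 1000)
= 1328.37 * 846 / (0.3083 * 1000)
= 3645.1541 MJ

3645.1541 MJ


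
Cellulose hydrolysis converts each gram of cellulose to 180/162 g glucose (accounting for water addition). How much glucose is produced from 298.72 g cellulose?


glucose = cellulose * 180/162
= 298.72 * 180/162
= 331.9111 g

331.9111 g


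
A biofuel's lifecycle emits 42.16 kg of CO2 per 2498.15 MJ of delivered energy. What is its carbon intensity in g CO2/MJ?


CI = CO2 * 1000 / E
= 42.16 * 1000 / 2498.15
= 16.8765 g CO2/MJ

16.8765 g CO2/MJ


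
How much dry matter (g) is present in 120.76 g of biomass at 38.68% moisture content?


Wd = Ww * (1 - MC/100)
= 120.76 * (1 - 38.68/100)
= 74.0500 g

74.0500 g


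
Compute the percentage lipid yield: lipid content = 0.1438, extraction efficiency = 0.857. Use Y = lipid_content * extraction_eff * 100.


Y = lipid_content * extraction_eff * 100
= 0.1438 * 0.857 * 100
= 12.3237%

12.3237%


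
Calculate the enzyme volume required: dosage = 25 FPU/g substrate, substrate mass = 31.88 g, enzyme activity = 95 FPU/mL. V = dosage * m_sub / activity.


V = dosage * m_sub / activity
V = 25 * 31.88 / 95
V = 8.3895 mL

8.3895 mL


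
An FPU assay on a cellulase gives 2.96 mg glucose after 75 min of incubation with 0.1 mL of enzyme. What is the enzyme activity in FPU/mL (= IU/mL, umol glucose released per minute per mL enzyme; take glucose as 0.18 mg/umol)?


Activity = glucose_mg / (0.18 mg/umol * V_mL * t_min)
= 2.96 / (0.18 * 0.1 * 75)
= 2.1926 FPU/mL

2.1926 FPU/mL


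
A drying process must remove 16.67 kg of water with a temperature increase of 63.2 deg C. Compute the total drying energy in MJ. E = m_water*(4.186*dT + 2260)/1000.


E = m_water * (4.186 * dT + 2260) / 1000
= 16.67 * (4.186 * 63.2 + 2260) / 1000
= 42.0843 MJ

42.0843 MJ


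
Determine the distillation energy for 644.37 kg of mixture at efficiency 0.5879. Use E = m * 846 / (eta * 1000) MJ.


E = m * 846 / (eta * 1000)
= 644.37 * 846 / (0.5879 * 1000)
= 927.2615 MJ

927.2615 MJ


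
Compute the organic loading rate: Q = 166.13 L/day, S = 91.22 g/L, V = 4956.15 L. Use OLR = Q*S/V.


OLR = Q * S / V
= 166.13 * 91.22 / 4956.15
= 3.0577 g/L/day

3.0577 g/L/day


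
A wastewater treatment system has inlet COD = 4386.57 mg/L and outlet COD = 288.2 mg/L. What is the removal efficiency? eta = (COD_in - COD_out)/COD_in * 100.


eta = (COD_in - COD_out) / COD_in * 100
= (4386.57 - 288.2) / 4386.57 * 100
= 93.4299%

93.4299%


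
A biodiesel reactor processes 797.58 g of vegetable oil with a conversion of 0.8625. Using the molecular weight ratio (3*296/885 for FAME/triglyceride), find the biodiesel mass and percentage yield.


m_FAME = oil * conv * (3 * 296 / 885) = oil * conv * (888/885)
= 797.58 * 0.8625 * 888 / 885
= 690.2447 g
Y = m_FAME / oil * 100 = conv * (888/885) * 100
= 0.8625 * 888 / 885 * 100
= 86.54%

690.2447 g FAME; Y = 86.54%


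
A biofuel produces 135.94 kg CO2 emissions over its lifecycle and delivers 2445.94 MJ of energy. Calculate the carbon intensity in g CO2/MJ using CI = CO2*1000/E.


CI = CO2 * 1000 / E
= 135.94 * 1000 / 2445.94
= 55.5778 g CO2/MJ

55.5778 g CO2/MJ


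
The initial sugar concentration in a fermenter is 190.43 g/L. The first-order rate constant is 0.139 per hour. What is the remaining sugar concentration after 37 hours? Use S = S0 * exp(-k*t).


S = S0 * exp(-k * t)
S = 190.43 * exp(-0.139 * 37)
S = 1.1121 g/L

1.1121 g/L


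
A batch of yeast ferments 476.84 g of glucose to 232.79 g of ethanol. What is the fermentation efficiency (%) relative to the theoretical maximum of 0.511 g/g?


Fermentation efficiency = (actual / (0.511 * glucose)) * 100
= (232.79 / (0.511 * 476.84)) * 100
= 95.5368%

95.5368%


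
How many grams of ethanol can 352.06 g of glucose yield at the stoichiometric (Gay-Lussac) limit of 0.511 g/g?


Theoretical ethanol yield: m_EtOH = 0.511 * m_glucose
m_EtOH = 0.511 * 352.06 = 179.9027 g

179.9027 g


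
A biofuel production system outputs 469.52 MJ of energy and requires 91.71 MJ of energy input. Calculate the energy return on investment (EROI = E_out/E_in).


EROI = E_out / E_in
= 469.52 / 91.71
= 5.1196

5.1196


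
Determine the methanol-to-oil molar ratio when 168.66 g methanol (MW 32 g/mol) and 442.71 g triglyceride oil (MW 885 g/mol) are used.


Molar ratio = n_MeOH / n_oil = (MeOH/32) / (oil/885) = (MeOH * 885) / (32 * oil)
= (168.66 * 885) / (32 * 442.71)
= 10.5362

10.5362


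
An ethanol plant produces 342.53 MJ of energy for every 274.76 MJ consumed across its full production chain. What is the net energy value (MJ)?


NEV = E_out - E_in
= 342.53 - 274.76
= 67.7700 MJ

67.7700 MJ


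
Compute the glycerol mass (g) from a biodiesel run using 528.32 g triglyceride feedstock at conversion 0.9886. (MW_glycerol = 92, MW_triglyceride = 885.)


glycerol = oil * conv * (92/885)
= 528.32 * 0.9886 * 92 / 885
= 54.2953 g

54.2953 g


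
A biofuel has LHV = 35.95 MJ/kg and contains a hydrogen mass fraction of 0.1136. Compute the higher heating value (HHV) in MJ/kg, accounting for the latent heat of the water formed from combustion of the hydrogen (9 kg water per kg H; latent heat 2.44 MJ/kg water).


HHV = LHV + H_frac * 9 * 2.44
= 35.95 + 0.1136 * 9 * 2.44
= 38.4447 MJ/kg

38.4447 MJ/kg


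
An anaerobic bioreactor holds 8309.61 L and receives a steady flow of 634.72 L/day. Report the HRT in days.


HRT = V / Q
= 8309.61 / 634.72
= 13.0918 days

13.0918 days


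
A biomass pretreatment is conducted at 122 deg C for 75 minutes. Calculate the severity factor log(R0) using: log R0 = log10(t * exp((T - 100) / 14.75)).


logR0 = log10(t * exp((T - 100) / 14.75))
= log10(75 * exp((122 - 100) / 14.75))
= 2.5228

2.5228


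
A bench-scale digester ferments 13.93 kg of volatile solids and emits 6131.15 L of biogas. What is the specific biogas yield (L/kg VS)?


Y = V / VS
= 6131.15 / 13.93
= 440.1400 L/kg VS

440.1400 L/kg VS


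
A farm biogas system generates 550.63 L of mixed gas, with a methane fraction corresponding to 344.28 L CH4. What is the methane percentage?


CH4% = V_CH4 / V_total * 100
= 344.28 / 550.63 * 100
= 62.5247%

62.5247%


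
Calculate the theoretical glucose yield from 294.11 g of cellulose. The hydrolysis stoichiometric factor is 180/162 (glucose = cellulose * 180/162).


glucose = cellulose * 180/162
= 294.11 * 180/162
= 326.7889 g

326.7889 g


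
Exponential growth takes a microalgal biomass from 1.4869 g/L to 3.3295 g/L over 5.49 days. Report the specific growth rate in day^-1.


mu = ln(X2/X1) / dt
= ln(3.3295/1.4869) / 5.49
= 0.1468 per day

0.1468 per day


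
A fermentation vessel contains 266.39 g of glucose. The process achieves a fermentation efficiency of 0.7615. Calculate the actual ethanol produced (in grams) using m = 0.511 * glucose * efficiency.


Actual ethanol: m = 0.511 * 266.39 * 0.7615
m = 103.6594 g

103.6594 g


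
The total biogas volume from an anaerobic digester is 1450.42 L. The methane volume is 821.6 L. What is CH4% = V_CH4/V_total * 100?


CH4% = V_CH4 / V_total * 100
= 821.6 / 1450.42 * 100
= 56.6457%

56.6457%


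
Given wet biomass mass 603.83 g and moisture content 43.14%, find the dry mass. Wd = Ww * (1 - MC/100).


Wd = Ww * (1 - MC/100)
= 603.83 * (1 - 43.14/100)
= 343.3377 g

343.3377 g


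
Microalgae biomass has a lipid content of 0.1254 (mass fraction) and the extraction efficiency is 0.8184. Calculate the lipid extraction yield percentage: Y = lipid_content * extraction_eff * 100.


Y = lipid_content * extraction_eff * 100
= 0.1254 * 0.8184 * 100
= 10.2627%

10.2627%


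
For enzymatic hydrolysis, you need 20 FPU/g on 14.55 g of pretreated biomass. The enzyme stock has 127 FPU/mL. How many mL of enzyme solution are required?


V = dosage * m_sub / activity
V = 20 * 14.55 / 127
V = 2.2913 mL

2.2913 mL


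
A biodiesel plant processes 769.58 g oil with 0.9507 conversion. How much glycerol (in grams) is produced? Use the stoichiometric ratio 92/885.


glycerol = oil * conv * (92/885)
= 769.58 * 0.9507 * 92 / 885
= 76.0575 g

76.0575 g


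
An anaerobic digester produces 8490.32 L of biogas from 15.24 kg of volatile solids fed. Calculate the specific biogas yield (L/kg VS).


Y = V / VS
= 8490.32 / 15.24
= 557.1076 L/kg VS

557.1076 L/kg VS


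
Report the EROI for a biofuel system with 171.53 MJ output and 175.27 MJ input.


EROI = E_out / E_in
= 171.53 / 175.27
= 0.9787

0.9787


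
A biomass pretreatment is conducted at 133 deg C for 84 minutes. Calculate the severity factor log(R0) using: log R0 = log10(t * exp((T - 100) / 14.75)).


logR0 = log10(t * exp((T - 100) / 14.75))
= log10(84 * exp((133 - 100) / 14.75))
= 2.8959

2.8959


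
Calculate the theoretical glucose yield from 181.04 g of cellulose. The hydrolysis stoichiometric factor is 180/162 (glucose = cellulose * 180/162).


glucose = cellulose * 180/162
= 181.04 * 180/162
= 201.1556 g

201.1556 g


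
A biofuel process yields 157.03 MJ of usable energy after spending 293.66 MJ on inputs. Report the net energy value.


NEV = E_out - E_in
= 157.03 - 293.66
= -136.6300 MJ

-136.6300 MJ


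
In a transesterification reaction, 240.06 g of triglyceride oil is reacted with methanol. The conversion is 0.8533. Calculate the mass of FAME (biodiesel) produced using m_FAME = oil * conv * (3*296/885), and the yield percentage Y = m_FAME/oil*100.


m_FAME = oil * conv * (3 * 296 / 885) = oil * conv * (888/885)
= 240.06 * 0.8533 * 888 / 885
= 205.5376 g
Y = m_FAME / oil * 100 = conv * (888/885) * 100
= 0.8533 * 888 / 885 * 100
= 85.62%

205.5376 g FAME; Y = 85.62%


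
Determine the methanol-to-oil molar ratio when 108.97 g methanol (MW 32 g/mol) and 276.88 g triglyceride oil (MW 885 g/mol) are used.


Molar ratio = n_MeOH / n_oil = (MeOH/32) / (oil/885) = (MeOH * 885) / (32 * oil)
= (108.97 * 885) / (32 * 276.88)
= 10.8845

10.8845


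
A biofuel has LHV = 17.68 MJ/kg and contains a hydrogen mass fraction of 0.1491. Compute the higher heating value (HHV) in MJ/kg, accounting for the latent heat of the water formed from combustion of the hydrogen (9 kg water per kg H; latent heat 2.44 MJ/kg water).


HHV = LHV + H_frac * 9 * 2.44
= 17.68 + 0.1491 * 9 * 2.44
= 20.9542 MJ/kg

20.9542 MJ/kg


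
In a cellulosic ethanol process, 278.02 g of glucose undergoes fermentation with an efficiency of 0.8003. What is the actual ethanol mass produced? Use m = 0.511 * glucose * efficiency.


Actual ethanol: m = 0.511 * 278.02 * 0.8003
m = 113.6972 g

113.6972 g


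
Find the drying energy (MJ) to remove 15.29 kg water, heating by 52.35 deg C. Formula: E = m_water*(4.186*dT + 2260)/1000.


E = m_water * (4.186 * dT + 2260) / 1000
= 15.29 * (4.186 * 52.35 + 2260) / 1000
= 37.9060 MJ

37.9060 MJ


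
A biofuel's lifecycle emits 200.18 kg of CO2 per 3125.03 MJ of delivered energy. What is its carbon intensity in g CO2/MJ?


CI = CO2 * 1000 / E
= 200.18 * 1000 / 3125.03
= 64.0570 g CO2/MJ

64.0570 g CO2/MJ


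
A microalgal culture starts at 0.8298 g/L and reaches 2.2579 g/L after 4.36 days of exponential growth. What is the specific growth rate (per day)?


mu = ln(X2/X1) / dt
= ln(2.2579/0.8298) / 4.36
= 0.2296 per day

0.2296 per day


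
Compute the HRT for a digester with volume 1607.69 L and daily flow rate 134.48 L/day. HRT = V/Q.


HRT = V / Q
= 1607.69 / 134.48
= 11.9549 days

11.9549 days


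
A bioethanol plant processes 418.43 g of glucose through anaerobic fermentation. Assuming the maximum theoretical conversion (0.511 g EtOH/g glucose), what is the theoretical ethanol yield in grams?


Theoretical ethanol yield: m_EtOH = 0.511 * m_glucose
m_EtOH = 0.511 * 418.43 = 213.8177 g

213.8177 g


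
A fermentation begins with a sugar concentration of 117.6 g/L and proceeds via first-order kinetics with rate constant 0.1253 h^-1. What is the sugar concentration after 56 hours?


S = S0 * exp(-k * t)
S = 117.6 * exp(-0.1253 * 56)
S = 0.1055 g/L

0.1055 g/L


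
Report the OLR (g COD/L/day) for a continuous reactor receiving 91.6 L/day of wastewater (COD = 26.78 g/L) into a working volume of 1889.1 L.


OLR = Q * S / V
= 91.6 * 26.78 / 1889.1
= 1.2985 g/L/day

1.2985 g/L/day


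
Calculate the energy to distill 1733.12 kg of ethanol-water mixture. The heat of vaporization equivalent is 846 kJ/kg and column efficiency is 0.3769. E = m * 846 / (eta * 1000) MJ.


E = m * 846 / (eta * 1000)
= 1733.12 * 846 / (0.3769 * 1000)
= 3890.2083 MJ

3890.2083 MJ


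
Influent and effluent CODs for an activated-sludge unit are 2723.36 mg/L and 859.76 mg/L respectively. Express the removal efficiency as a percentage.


eta = (COD_in - COD_out) / COD_in * 100
= (2723.36 - 859.76) / 2723.36 * 100
= 68.4302%

68.4302%


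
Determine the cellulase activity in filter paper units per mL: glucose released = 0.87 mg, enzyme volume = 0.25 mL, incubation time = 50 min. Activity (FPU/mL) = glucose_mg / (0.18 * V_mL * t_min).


Activity = glucose_mg / (0.18 mg/umol * V_mL * t_min)
= 0.87 / (0.18 * 0.25 * 50)
= 0.3867 FPU/mL

0.3867 FPU/mL


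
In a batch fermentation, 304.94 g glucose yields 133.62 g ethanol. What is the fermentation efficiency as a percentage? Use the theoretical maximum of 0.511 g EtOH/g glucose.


Fermentation efficiency = (actual / (0.511 * glucose)) * 100
= (133.62 / (0.511 * 304.94)) * 100
= 85.7504%

85.7504%


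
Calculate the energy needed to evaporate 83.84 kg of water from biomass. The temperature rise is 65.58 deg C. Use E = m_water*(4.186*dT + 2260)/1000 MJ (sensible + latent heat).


E = m_water * (4.186 * dT + 2260) / 1000
= 83.84 * (4.186 * 65.58 + 2260) / 1000
= 212.4940 MJ

212.4940 MJ


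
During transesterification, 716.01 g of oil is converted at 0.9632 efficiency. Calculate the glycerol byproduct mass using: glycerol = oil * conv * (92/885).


glycerol = oil * conv * (92/885)
= 716.01 * 0.9632 * 92 / 885
= 71.6936 g

71.6936 g


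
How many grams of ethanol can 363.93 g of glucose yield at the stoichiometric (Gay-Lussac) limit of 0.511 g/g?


Theoretical ethanol yield: m_EtOH = 0.511 * m_glucose
m_EtOH = 0.511 * 363.93 = 185.9682 g

185.9682 g


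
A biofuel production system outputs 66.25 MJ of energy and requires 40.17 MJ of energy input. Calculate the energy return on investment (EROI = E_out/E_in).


EROI = E_out / E_in
= 66.25 / 40.17
= 1.6492

1.6492


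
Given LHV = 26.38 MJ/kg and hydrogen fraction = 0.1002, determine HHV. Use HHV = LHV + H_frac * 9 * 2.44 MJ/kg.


HHV = LHV + H_frac * 9 * 2.44
= 26.38 + 0.1002 * 9 * 2.44
= 28.5804 MJ/kg

28.5804 MJ/kg


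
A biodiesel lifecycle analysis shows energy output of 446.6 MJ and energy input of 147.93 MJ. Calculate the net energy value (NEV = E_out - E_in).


NEV = E_out - E_in
= 446.6 - 147.93
= 298.6700 MJ

298.6700 MJ


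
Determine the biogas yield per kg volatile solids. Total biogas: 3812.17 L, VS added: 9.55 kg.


Y = V / VS
= 3812.17 / 9.55
= 399.1801 L/kg VS

399.1801 L/kg VS


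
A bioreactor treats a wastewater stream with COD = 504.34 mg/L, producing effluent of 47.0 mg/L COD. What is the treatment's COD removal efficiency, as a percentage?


eta = (COD_in - COD_out) / COD_in * 100
= (504.34 - 47.0) / 504.34 * 100
= 90.6809%

90.6809%


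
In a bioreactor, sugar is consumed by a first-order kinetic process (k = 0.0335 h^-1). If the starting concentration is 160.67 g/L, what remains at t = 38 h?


S = S0 * exp(-k * t)
S = 160.67 * exp(-0.0335 * 38)
S = 44.9861 g/L

44.9861 g/L


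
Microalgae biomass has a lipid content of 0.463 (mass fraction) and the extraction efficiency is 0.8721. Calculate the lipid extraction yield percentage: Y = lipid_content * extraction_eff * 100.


Y = lipid_content * extraction_eff * 100
= 0.463 * 0.8721 * 100
= 40.3782%

40.3782%


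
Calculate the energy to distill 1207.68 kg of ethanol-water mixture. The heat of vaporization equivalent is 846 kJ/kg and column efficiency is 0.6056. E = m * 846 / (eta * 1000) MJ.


E = m * 846 / (eta * 1000)
= 1207.68 * 846 / (0.6056 * 1000)
= 1687.0827 MJ

1687.0827 MJ


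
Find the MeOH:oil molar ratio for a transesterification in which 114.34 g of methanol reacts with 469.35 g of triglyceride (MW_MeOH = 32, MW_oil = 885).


Molar ratio = n_MeOH / n_oil = (MeOH/32) / (oil/885) = (MeOH * 885) / (32 * oil)
= (114.34 * 885) / (32 * 469.35)
= 6.7374

6.7374


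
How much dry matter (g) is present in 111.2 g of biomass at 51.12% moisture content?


Wd = Ww * (1 - MC/100)
= 111.2 * (1 - 51.12/100)
= 54.3546 g

54.3546 g


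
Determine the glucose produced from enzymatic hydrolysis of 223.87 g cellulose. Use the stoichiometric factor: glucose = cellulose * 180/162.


glucose = cellulose * 180/162
= 223.87 * 180/162
= 248.7444 g

248.7444 g


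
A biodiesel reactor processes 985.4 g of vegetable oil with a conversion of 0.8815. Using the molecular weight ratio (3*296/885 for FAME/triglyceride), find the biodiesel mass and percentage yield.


m_FAME = oil * conv * (3 * 296 / 885) = oil * conv * (888/885)
= 985.4 * 0.8815 * 888 / 885
= 871.5746 g
Y = m_FAME / oil * 100 = conv * (888/885) * 100
= 0.8815 * 888 / 885 * 100
= 88.45%

871.5746 g FAME; Y = 88.45%


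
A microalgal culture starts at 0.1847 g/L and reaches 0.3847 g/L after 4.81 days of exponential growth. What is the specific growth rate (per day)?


mu = ln(X2/X1) / dt
= ln(0.3847/0.1847) / 4.81
= 0.1525 per day

0.1525 per day


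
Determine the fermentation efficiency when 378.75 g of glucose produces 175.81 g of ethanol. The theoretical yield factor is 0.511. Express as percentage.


Fermentation efficiency = (actual / (0.511 * glucose)) * 100
= (175.81 / (0.511 * 378.75)) * 100
= 90.8385%

90.8385%


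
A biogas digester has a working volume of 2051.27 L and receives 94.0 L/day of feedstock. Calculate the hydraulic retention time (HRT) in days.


HRT = V / Q
= 2051.27 / 94.0
= 21.8220 days

21.8220 days


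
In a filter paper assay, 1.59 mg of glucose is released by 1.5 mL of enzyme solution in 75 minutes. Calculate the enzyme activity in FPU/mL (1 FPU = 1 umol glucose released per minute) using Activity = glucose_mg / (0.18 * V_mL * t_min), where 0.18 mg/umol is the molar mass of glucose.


Activity = glucose_mg / (0.18 mg/umol * V_mL * t_min)
= 1.59 / (0.18 * 1.5 * 75)
= 0.0785 FPU/mL

0.0785 FPU/mL


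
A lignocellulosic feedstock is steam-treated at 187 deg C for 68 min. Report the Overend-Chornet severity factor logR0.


logR0 = log10(t * exp((T - 100) / 14.75))
= log10(68 * exp((187 - 100) / 14.75))
= 4.3941

4.3941


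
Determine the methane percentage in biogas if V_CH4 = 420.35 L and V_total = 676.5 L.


CH4% = V_CH4 / V_total * 100
= 420.35 / 676.5 * 100
= 62.1360%

62.1360%


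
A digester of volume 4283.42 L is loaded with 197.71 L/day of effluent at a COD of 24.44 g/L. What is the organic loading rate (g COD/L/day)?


OLR = Q * S / V
= 197.71 * 24.44 / 4283.42
= 1.1281 g/L/day

1.1281 g/L/day


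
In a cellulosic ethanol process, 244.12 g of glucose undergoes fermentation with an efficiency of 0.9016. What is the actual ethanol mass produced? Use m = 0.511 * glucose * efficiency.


Actual ethanol: m = 0.511 * 244.12 * 0.9016
m = 112.4704 g

112.4704 g


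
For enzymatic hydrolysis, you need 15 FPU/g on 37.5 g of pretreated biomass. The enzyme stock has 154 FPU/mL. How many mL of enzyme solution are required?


V = dosage * m_sub / activity
V = 15 * 37.5 / 154
V = 3.6526 mL

3.6526 mL


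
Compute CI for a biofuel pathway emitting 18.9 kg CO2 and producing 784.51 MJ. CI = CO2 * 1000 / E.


CI = CO2 * 1000 / E
= 18.9 * 1000 / 784.51
= 24.0915 g CO2/MJ

24.0915 g CO2/MJ


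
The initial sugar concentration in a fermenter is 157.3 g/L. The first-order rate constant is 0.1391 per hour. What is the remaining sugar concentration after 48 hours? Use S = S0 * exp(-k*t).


S = S0 * exp(-k * t)
S = 157.3 * exp(-0.1391 * 48)
S = 0.1982 g/L

0.1982 g/L


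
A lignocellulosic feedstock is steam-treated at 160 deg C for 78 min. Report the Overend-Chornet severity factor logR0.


logR0 = log10(t * exp((T - 100) / 14.75))
= log10(78 * exp((160 - 100) / 14.75))
= 3.6587

3.6587


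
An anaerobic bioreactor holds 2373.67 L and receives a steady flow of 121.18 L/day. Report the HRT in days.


HRT = V / Q
= 2373.67 / 121.18
= 19.5880 days

19.5880 days


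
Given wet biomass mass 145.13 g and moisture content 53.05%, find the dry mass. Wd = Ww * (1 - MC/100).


Wd = Ww * (1 - MC/100)
= 145.13 * (1 - 53.05/100)
= 68.1385 g

68.1385 g


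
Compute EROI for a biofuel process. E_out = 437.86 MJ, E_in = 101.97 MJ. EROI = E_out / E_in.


EROI = E_out / E_in
= 437.86 / 101.97
= 4.2940

4.2940


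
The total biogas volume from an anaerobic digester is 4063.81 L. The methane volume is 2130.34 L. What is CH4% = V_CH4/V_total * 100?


CH4% = V_CH4 / V_total * 100
= 2130.34 / 4063.81 * 100
= 52.4222%

52.4222%


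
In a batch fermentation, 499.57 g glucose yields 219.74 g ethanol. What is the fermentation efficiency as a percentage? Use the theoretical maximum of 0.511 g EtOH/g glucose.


Fermentation efficiency = (actual / (0.511 * glucose)) * 100
= (219.74 / (0.511 * 499.57)) * 100
= 86.0779%

86.0779%


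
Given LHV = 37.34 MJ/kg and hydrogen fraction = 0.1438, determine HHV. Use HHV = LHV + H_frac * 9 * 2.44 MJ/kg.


HHV = LHV + H_frac * 9 * 2.44
= 37.34 + 0.1438 * 9 * 2.44
= 40.4978 MJ/kg

40.4978 MJ/kg


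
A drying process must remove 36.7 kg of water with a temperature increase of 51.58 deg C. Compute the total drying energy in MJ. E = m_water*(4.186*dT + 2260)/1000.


E = m_water * (4.186 * dT + 2260) / 1000
= 36.7 * (4.186 * 51.58 + 2260) / 1000
= 90.8660 MJ

90.8660 MJ


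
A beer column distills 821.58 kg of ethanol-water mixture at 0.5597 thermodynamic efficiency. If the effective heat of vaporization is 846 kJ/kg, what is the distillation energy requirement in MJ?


E = m * 846 / (eta * 1000)
= 821.58 * 846 / (0.5597 * 1000)
= 1241.8379 MJ

1241.8379 MJ


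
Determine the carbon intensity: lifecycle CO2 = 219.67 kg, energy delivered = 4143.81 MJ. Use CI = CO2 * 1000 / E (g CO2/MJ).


CI = CO2 * 1000 / E
= 219.67 * 1000 / 4143.81
= 53.0116 g CO2/MJ

53.0116 g CO2/MJ
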